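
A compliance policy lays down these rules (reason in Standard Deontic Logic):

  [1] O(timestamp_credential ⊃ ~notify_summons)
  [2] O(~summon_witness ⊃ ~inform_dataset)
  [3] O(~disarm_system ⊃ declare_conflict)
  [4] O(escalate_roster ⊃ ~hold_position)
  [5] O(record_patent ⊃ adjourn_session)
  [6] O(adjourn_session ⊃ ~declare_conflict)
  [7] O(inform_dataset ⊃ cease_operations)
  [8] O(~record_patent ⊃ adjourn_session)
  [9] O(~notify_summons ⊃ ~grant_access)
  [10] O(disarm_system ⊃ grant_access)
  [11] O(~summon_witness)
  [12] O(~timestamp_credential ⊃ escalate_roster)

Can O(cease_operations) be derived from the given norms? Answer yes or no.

Premise 7 is O(inform_dataset ⊃ cease_operations), but O(inform_dataset) is not derivable from the premises, so it does not yield O(cease_operations).
No other premise forces O(cease_operations). An ideal world satisfying every premise can still have cease_operations false, so O(cease_operations) is not derivable.

No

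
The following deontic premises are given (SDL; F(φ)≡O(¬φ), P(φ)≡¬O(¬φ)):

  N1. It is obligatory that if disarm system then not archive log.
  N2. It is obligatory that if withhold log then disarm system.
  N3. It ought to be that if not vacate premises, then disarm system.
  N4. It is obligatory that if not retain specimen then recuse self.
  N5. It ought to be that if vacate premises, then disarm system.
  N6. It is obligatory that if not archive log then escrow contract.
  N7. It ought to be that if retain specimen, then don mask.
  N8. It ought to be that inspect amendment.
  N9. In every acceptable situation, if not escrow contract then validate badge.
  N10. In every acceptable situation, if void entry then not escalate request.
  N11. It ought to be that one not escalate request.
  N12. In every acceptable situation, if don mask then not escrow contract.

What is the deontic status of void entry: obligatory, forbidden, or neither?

Premise 10 is O(void_entry → ¬escalate_request); even if O(¬escalate_request) held, inferring O(void_entry) would be affirming the consequent — invalid.
No premise or chain of K-axiom applications forces O(void_entry), and none forces O(¬void_entry). So void_entry is neither obligatory nor forbidden under these norms.

Neither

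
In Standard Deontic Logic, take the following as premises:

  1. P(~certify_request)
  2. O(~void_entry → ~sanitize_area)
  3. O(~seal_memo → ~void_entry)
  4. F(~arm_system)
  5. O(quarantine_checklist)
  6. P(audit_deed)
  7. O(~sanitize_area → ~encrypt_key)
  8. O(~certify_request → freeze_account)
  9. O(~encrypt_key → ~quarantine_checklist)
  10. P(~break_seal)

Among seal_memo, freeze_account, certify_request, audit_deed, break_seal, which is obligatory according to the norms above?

Premise 5 gives O(quarantine_checklist).
Premise 9 is O(~encrypt_key → ~quarantine_checklist); contrapositively O(quarantine_checklist → encrypt_key). Since O(quarantine_checklist) holds, K gives O(encrypt_key).
Premise 7 is O(~sanitize_area → ~encrypt_key); contrapositively O(encrypt_key → sanitize_area). Since O(encrypt_key) holds, K gives O(sanitize_area).
Premise 2, O(~void_entry → ~sanitize_area), contraposes to O(sanitize_area → void_entry); with O(sanitize_area) we get O(void_entry).
Premise 3, O(~seal_memo → ~void_entry), contraposes to O(void_entry → seal_memo); with O(void_entry) we get O(seal_memo).
So O(seal_memo) holds — seal_memo is obligatory. None of the other listed options is made obligatory by any chain of premises.

seal_memo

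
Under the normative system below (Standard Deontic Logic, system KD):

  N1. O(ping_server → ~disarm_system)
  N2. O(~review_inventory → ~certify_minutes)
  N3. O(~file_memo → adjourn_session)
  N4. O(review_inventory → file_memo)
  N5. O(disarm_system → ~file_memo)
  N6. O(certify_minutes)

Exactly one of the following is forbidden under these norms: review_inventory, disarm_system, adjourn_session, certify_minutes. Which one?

Premise 6 gives O(certify_minutes).
Premise 2, O(~review_inventory → ~certify_minutes), contraposes to O(certify_minutes → review_inventory); with O(certify_minutes) we get O(review_inventory).
Premise 4 is O(review_inventory → file_memo); since O(review_inventory), deontic closure gives O(file_memo).
Premise 5, O(disarm_system → ~file_memo), contraposes to O(file_memo → ~disarm_system); with O(file_memo) we get O(~disarm_system).
So O(~disarm_system) holds, i.e. disarm_system is forbidden. None of the other listed options is forbidden under the premises.

disarm_system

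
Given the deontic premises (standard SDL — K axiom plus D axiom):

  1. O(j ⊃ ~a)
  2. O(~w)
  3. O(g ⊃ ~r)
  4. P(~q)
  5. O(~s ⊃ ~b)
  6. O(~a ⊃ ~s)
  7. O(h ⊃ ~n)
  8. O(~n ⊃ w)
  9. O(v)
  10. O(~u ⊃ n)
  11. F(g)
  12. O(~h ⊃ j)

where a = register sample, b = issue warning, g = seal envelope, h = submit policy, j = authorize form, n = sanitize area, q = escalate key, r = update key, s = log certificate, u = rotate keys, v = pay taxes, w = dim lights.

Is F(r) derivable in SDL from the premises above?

Premise 3 is O(g ⊃ ~r), but O(g) is not derivable from the premises, so it does not yield O(~r).
No other premise forces O(~r). An ideal world satisfying every premise can still have r true, so F(r) is not derivable.

No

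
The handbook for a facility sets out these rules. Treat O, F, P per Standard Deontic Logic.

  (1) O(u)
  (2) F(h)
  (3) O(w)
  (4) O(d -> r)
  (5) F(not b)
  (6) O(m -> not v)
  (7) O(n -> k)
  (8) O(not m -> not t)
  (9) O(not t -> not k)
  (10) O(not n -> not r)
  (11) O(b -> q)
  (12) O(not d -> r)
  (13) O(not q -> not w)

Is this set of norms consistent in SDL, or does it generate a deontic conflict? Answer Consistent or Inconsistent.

Consistent

Premise 13 is O(not q -> not w), but O(not q) is not derivable from the premises, so it does not yield O(not w).
So O(not w) is not derivable, and the apparent clash with O(w) does not arise.
A world satisfying every obligation exists (e.g. b=true, d=false, h=false, k=true, m=true, n=true, q=true, r=true, t=true, u=true, v=false, w=true); no atom is both obligatory and forbidden, so the set is consistent.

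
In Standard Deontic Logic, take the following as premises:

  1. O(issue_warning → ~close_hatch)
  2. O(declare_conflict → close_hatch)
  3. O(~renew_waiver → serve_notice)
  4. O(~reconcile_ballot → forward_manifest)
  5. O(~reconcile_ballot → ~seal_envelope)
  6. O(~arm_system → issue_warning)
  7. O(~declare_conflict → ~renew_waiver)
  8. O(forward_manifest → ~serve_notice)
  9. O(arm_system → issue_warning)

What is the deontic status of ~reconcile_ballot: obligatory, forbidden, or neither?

Forbidden

Premises 6 and 9 cover both cases: O(~arm_system → issue_warning) and O(arm_system → issue_warning). Since ~arm_system ∨ arm_system is a tautology, O(issue_warning) follows.
Applying K to premise 1 (O(issue_warning → ~close_hatch)) and O(issue_warning) yields O(~close_hatch).
The contrapositive of premise 2 (O(declare_conflict → close_hatch)) is O(~close_hatch → ~declare_conflict), and O(~close_hatch) is already established, so O(~declare_conflict).
Applying K to premise 7 (O(~declare_conflict → ~renew_waiver)) and O(~declare_conflict) yields O(~renew_waiver).
From O(~renew_waiver) and premise 3, O(~renew_waiver → serve_notice), we obtain O(serve_notice).
The contrapositive of premise 8 (O(forward_manifest → ~serve_notice)) is O(serve_notice → ~forward_manifest), and O(serve_notice) is already established, so O(~forward_manifest).
Premise 4, O(~reconcile_ballot → forward_manifest), contraposes to O(~forward_manifest → reconcile_ballot); with O(~forward_manifest) we get O(reconcile_ballot).
Premise 5 does not contribute to this derivation.
Thus O(reconcile_ballot), which is F(~reconcile_ballot): ~reconcile_ballot is forbidden.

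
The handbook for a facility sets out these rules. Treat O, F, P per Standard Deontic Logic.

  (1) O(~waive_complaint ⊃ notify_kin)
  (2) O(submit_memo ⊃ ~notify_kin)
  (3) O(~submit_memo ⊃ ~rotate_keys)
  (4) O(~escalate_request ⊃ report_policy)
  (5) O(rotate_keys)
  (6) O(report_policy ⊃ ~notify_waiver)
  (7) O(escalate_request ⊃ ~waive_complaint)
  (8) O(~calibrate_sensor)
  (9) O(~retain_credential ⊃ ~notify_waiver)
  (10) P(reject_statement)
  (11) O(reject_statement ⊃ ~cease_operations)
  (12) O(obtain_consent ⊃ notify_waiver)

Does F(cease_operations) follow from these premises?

No

Premise 11 is O(reject_statement ⊃ ~cease_operations), but O(reject_statement) is not derivable from the premises (the permission P(reject_statement) asserts only ~O(~reject_statement), not O(reject_statement)), so it does not yield O(~cease_operations).
No other premise forces O(~cease_operations). An ideal world satisfying every premise can still have cease_operations true, so F(cease_operations) is not derivable.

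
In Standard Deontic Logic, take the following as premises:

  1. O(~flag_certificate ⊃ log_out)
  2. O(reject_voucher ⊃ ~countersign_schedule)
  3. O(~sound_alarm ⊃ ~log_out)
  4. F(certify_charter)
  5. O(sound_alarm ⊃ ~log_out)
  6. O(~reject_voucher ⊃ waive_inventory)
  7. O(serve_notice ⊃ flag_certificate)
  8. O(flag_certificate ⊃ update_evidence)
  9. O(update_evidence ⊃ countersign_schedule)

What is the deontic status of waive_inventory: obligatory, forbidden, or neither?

Obligatory

Premises 3 and 5 cover both cases: O(~sound_alarm ⊃ ~log_out) and O(sound_alarm ⊃ ~log_out). Since ~sound_alarm ∨ sound_alarm is a tautology, O(~log_out) follows.
The contrapositive of premise 1 (O(~flag_certificate ⊃ log_out)) is O(~log_out ⊃ flag_certificate), and O(~log_out) is already established, so O(flag_certificate).
Premise 8 is O(flag_certificate ⊃ update_evidence); since O(flag_certificate), deontic closure gives O(update_evidence).
Premise 9 is O(update_evidence ⊃ countersign_schedule); since O(update_evidence), deontic closure gives O(countersign_schedule).
The contrapositive of premise 2 (O(reject_voucher ⊃ ~countersign_schedule)) is O(countersign_schedule ⊃ ~reject_voucher), and O(countersign_schedule) is already established, so O(~reject_voucher).
From O(~reject_voucher) and premise 6, O(~reject_voucher ⊃ waive_inventory), we obtain O(waive_inventory).
Premises 4, 7 do not contribute to this derivation.
Hence waive_inventory is obligatory.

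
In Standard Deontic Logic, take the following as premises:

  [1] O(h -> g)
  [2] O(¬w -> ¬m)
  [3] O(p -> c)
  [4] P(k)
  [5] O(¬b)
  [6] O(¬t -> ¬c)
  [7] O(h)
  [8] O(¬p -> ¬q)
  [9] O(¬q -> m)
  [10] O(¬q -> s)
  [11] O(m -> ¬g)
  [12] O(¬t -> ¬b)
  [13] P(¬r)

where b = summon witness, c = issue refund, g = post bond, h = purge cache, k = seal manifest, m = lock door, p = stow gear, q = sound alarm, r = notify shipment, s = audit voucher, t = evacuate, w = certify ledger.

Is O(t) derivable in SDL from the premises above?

Premise 7 states O(h) outright.
From O(h) and premise 1, O(h -> g), we obtain O(g).
Premise 11 is O(m -> ¬g); contrapositively O(g -> ¬m). Since O(g) holds, K gives O(¬m).
Premise 9, O(¬q -> m), contraposes to O(¬m -> q); with O(¬m) we get O(q).
The contrapositive of premise 8 (O(¬p -> ¬q)) is O(q -> p), and O(q) is already established, so O(p).
Applying K to premise 3 (O(p -> c)) and O(p) yields O(c).
Premise 6, O(¬t -> ¬c), contraposes to O(c -> t); with O(c) we get O(t).
Premises 2, 4, 5, 10, 12, 13 do not contribute to this derivation.
So O(t) follows.

Yes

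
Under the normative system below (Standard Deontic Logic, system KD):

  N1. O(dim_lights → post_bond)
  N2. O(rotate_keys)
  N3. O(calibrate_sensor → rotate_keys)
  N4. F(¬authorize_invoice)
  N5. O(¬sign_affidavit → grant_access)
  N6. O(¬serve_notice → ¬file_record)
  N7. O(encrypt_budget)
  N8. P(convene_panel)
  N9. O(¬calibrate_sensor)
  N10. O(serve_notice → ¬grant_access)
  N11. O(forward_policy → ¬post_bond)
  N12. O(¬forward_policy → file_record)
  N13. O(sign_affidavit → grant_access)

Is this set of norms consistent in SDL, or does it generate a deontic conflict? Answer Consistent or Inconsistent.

Consistent

Premise 3 is O(calibrate_sensor → rotate_keys); even if O(rotate_keys) held, inferring O(calibrate_sensor) would be affirming the consequent — invalid.
So O(calibrate_sensor) is not derivable, and the apparent clash with O(¬calibrate_sensor) does not arise.
A world satisfying every obligation exists (e.g. authorize_invoice=true, calibrate_sensor=false, convene_panel=false, dim_lights=false, encrypt_budget=true, file_record=false, forward_policy=true, grant_access=true, post_bond=false, rotate_keys=true, serve_notice=false, sign_affidavit=false); no atom is both obligatory and forbidden, so the set is consistent.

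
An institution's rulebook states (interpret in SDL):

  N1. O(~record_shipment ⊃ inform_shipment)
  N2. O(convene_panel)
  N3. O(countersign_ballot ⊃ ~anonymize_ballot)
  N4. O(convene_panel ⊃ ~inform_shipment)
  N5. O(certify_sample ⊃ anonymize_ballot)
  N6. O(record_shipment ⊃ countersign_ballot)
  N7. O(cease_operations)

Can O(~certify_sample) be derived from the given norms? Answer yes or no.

Yes

Premise 2 gives O(convene_panel).
From O(convene_panel) and premise 4, O(convene_panel ⊃ ~inform_shipment), we obtain O(~inform_shipment).
Premise 1, O(~record_shipment ⊃ inform_shipment), contraposes to O(~inform_shipment ⊃ record_shipment); with O(~inform_shipment) we get O(record_shipment).
From O(record_shipment) and premise 6, O(record_shipment ⊃ countersign_ballot), we obtain O(countersign_ballot).
Applying K to premise 3 (O(countersign_ballot ⊃ ~anonymize_ballot)) and O(countersign_ballot) yields O(~anonymize_ballot).
Premise 5 is O(certify_sample ⊃ anonymize_ballot); contrapositively O(~anonymize_ballot ⊃ ~certify_sample). Since O(~anonymize_ballot) holds, K gives O(~certify_sample).
Premise 7 does not contribute to this derivation.
So O(~certify_sample) follows.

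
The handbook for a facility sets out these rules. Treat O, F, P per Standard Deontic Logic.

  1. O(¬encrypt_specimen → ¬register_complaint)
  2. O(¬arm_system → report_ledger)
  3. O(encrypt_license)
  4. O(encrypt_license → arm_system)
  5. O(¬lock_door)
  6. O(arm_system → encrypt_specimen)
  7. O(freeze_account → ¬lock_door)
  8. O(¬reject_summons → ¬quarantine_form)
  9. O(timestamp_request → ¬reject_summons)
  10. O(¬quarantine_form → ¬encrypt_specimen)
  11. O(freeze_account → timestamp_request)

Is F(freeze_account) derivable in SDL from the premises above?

From premise 3 we have O(encrypt_license).
From O(encrypt_license) and premise 4, O(encrypt_license → arm_system), we obtain O(arm_system).
With premise 6, O(arm_system → encrypt_specimen), the K-axiom yields O(encrypt_specimen).
Premise 10, O(¬quarantine_form → ¬encrypt_specimen), contraposes to O(encrypt_specimen → quarantine_form); with O(encrypt_specimen) we get O(quarantine_form).
The contrapositive of premise 8 (O(¬reject_summons → ¬quarantine_form)) is O(quarantine_form → reject_summons), and O(quarantine_form) is already established, so O(reject_summons).
Premise 9, O(timestamp_request → ¬reject_summons), contraposes to O(reject_summons → ¬timestamp_request); with O(reject_summons) we get O(¬timestamp_request).
Premise 11 is O(freeze_account → timestamp_request); contrapositively O(¬timestamp_request → ¬freeze_account). Since O(¬timestamp_request) holds, K gives O(¬freeze_account).
Premises 1, 2, 5, 7 do not contribute to this derivation.
So O(¬freeze_account) holds, i.e. F(freeze_account). The claim follows.

Yes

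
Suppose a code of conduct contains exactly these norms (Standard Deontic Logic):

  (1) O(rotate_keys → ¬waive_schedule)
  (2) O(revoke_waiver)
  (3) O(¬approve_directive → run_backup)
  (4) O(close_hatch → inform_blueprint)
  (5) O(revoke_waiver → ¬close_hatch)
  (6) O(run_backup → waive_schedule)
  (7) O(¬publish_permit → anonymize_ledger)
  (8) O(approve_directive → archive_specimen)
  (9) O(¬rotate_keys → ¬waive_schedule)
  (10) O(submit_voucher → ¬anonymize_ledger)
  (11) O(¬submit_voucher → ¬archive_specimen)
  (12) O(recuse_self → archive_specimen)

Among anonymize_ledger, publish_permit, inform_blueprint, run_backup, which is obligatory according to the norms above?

publish_permit

Premises 1 and 9 cover both cases: O(rotate_keys → ¬waive_schedule) and O(¬rotate_keys → ¬waive_schedule). Since rotate_keys ∨ ¬rotate_keys is a tautology, O(¬waive_schedule) follows.
Premise 6, O(run_backup → waive_schedule), contraposes to O(¬waive_schedule → ¬run_backup); with O(¬waive_schedule) we get O(¬run_backup).
The contrapositive of premise 3 (O(¬approve_directive → run_backup)) is O(¬run_backup → approve_directive), and O(¬run_backup) is already established, so O(approve_directive).
Applying K to premise 8 (O(approve_directive → archive_specimen)) and O(approve_directive) yields O(archive_specimen).
Premise 11 is O(¬submit_voucher → ¬archive_specimen); contrapositively O(archive_specimen → submit_voucher). Since O(archive_specimen) holds, K gives O(submit_voucher).
Premise 10 is O(submit_voucher → ¬anonymize_ledger); since O(submit_voucher), deontic closure gives O(¬anonymize_ledger).
Premise 7 is O(¬publish_permit → anonymize_ledger); contrapositively O(¬anonymize_ledger → publish_permit). Since O(¬anonymize_ledger) holds, K gives O(publish_permit).
So O(publish_permit) holds — publish_permit is obligatory. None of the other listed options is made obligatory by any chain of premises.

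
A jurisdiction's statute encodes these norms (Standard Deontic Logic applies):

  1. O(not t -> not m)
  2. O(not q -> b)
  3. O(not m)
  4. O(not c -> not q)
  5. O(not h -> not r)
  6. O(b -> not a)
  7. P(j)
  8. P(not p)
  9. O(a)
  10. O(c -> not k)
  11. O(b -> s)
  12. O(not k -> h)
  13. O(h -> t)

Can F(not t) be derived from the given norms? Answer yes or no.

Yes

From premise 9 we have O(a).
Premise 6, O(b -> not a), contraposes to O(a -> not b); with O(a) we get O(not b).
The contrapositive of premise 2 (O(not q -> b)) is O(not b -> q), and O(not b) is already established, so O(q).
Premise 4, O(not c -> not q), contraposes to O(q -> c); with O(q) we get O(c).
With premise 10, O(c -> not k), the K-axiom yields O(not k).
From O(not k) and premise 12, O(not k -> h), we obtain O(h).
With premise 13, O(h -> t), the K-axiom yields O(t).
Premises 1, 3, 5, 7, 8, 11 do not contribute to this derivation.
So O(t) holds, i.e. F(not t). The claim follows.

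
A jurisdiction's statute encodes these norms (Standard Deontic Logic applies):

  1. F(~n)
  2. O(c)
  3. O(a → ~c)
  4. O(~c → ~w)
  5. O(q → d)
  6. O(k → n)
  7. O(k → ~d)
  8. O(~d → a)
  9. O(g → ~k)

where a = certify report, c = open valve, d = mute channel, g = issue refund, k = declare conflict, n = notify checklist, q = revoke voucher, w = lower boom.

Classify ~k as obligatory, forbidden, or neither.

Obligatory

Premise 2 states O(c) outright.
The contrapositive of premise 3 (O(a → ~c)) is O(c → ~a), and O(c) is already established, so O(~a).
Premise 8, O(~d → a), contraposes to O(~a → d); with O(~a) we get O(d).
The contrapositive of premise 7 (O(k → ~d)) is O(d → ~k), and O(d) is already established, so O(~k).
Premises 1, 4, 5, 6, 9 do not contribute to this derivation.
Hence ~k is obligatory.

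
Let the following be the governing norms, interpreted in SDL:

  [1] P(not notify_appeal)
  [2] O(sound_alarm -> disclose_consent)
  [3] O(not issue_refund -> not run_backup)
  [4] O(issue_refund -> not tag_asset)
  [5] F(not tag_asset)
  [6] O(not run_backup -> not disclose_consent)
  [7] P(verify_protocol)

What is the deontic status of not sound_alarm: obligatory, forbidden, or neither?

Obligatory

F(not tag_asset) at premise 5 means O(tag_asset).
Premise 4, O(issue_refund -> not tag_asset), contraposes to O(tag_asset -> not issue_refund); with O(tag_asset) we get O(not issue_refund).
Applying K to premise 3 (O(not issue_refund -> not run_backup)) and O(not issue_refund) yields O(not run_backup).
From O(not run_backup) and premise 6, O(not run_backup -> not disclose_consent), we obtain O(not disclose_consent).
The contrapositive of premise 2 (O(sound_alarm -> disclose_consent)) is O(not disclose_consent -> not sound_alarm), and O(not disclose_consent) is already established, so O(not sound_alarm).
Premises 1, 7 do not contribute to this derivation.
Hence not sound_alarm is obligatory.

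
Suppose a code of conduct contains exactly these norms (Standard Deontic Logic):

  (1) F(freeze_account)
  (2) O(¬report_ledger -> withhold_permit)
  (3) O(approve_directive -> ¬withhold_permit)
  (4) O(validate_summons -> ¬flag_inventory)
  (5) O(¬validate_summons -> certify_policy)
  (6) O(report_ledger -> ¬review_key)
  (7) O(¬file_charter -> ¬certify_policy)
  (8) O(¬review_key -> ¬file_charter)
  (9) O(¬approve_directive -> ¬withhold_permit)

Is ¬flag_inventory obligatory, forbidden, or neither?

Premises 3 and 9 cover both cases: O(approve_directive -> ¬withhold_permit) and O(¬approve_directive -> ¬withhold_permit). Since approve_directive ∨ ¬approve_directive is a tautology, O(¬withhold_permit) follows.
Premise 2, O(¬report_ledger -> withhold_permit), contraposes to O(¬withhold_permit -> report_ledger); with O(¬withhold_permit) we get O(report_ledger).
Premise 6 is O(report_ledger -> ¬review_key); since O(report_ledger), deontic closure gives O(¬review_key).
From O(¬review_key) and premise 8, O(¬review_key -> ¬file_charter), we obtain O(¬file_charter).
Premise 7 is O(¬file_charter -> ¬certify_policy); since O(¬file_charter), deontic closure gives O(¬certify_policy).
Premise 5, O(¬validate_summons -> certify_policy), contraposes to O(¬certify_policy -> validate_summons); with O(¬certify_policy) we get O(validate_summons).
With premise 4, O(validate_summons -> ¬flag_inventory), the K-axiom yields O(¬flag_inventory).
Premise 1 does not contribute to this derivation.
Hence ¬flag_inventory is obligatory.

Obligatory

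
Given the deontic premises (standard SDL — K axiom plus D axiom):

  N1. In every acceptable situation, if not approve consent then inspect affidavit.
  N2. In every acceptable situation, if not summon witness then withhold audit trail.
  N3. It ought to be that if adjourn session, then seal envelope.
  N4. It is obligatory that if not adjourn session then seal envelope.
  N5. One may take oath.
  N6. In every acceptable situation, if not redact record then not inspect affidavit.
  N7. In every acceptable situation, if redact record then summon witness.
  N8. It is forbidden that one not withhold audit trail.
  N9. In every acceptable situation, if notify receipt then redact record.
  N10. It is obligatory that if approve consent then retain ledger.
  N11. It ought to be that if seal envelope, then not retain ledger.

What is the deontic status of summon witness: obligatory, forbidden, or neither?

By case analysis on ¬adjourn_session: premise 4 gives O(¬adjourn_session → seal_envelope) and premise 3 gives O(adjourn_session → seal_envelope), so O(seal_envelope) either way.
Applying K to premise 11 (O(seal_envelope → ¬retain_ledger)) and O(seal_envelope) yields O(¬retain_ledger).
Premise 10 is O(approve_consent → retain_ledger); contrapositively O(¬retain_ledger → ¬approve_consent). Since O(¬retain_ledger) holds, K gives O(¬approve_consent).
With premise 1, O(¬approve_consent → inspect_affidavit), the K-axiom yields O(inspect_affidavit).
The contrapositive of premise 6 (O(¬redact_record → ¬inspect_affidavit)) is O(inspect_affidavit → redact_record), and O(inspect_affidavit) is already established, so O(redact_record).
From O(redact_record) and premise 7, O(redact_record → summon_witness), we obtain O(summon_witness).
Premises 2, 5, 8, 9 do not contribute to this derivation.
Hence summon_witness is obligatory.

Obligatory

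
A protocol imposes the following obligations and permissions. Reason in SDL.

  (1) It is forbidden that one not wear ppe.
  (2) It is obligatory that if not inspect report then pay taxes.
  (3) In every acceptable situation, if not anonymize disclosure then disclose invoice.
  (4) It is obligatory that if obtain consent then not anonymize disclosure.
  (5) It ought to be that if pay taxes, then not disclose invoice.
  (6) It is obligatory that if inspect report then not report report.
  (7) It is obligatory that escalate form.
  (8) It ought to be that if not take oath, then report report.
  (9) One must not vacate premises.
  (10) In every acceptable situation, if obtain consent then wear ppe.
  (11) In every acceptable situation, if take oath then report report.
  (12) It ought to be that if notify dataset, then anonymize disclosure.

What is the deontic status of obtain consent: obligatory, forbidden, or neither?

Forbidden

By case analysis on take_oath: premise 11 gives O(take_oath → report_report) and premise 8 gives O(¬take_oath → report_report), so O(report_report) either way.
Premise 6 is O(inspect_report → ¬report_report); contrapositively O(report_report → ¬inspect_report). Since O(report_report) holds, K gives O(¬inspect_report).
Applying K to premise 2 (O(¬inspect_report → pay_taxes)) and O(¬inspect_report) yields O(pay_taxes).
Premise 5 is O(pay_taxes → ¬disclose_invoice); since O(pay_taxes), deontic closure gives O(¬disclose_invoice).
Premise 3, O(¬anonymize_disclosure → disclose_invoice), contraposes to O(¬disclose_invoice → anonymize_disclosure); with O(¬disclose_invoice) we get O(anonymize_disclosure).
Premise 4, O(obtain_consent → ¬anonymize_disclosure), contraposes to O(anonymize_disclosure → ¬obtain_consent); with O(anonymize_disclosure) we get O(¬obtain_consent).
Premises 1, 7, 9, 10, 12 do not contribute to this derivation.
Thus O(¬obtain_consent), which is F(obtain_consent): obtain_consent is forbidden.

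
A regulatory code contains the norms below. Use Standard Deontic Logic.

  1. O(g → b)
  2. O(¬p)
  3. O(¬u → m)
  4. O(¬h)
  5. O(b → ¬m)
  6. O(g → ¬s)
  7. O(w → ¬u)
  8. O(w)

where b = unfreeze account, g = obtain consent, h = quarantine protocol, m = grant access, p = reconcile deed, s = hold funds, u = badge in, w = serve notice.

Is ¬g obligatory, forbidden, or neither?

Premise 8 gives O(w).
From O(w) and premise 7, O(w → ¬u), we obtain O(¬u).
Applying K to premise 3 (O(¬u → m)) and O(¬u) yields O(m).
Premise 5 is O(b → ¬m); contrapositively O(m → ¬b). Since O(m) holds, K gives O(¬b).
The contrapositive of premise 1 (O(g → b)) is O(¬b → ¬g), and O(¬b) is already established, so O(¬g).
Premises 2, 4, 6 do not contribute to this derivation.
Hence ¬g is obligatory.

Obligatory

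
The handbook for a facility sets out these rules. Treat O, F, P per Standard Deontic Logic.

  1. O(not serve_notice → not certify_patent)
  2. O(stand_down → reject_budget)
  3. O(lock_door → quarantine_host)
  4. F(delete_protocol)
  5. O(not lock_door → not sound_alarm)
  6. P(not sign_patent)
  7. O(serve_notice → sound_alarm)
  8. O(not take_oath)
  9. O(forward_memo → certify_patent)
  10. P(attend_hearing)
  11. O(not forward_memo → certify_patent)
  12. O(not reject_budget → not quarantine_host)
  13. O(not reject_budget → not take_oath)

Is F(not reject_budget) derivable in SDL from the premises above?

Premises 9 and 11 cover both cases: O(forward_memo → certify_patent) and O(not forward_memo → certify_patent). Since forward_memo ∨ not forward_memo is a tautology, O(certify_patent) follows.
The contrapositive of premise 1 (O(not serve_notice → not certify_patent)) is O(certify_patent → serve_notice), and O(certify_patent) is already established, so O(serve_notice).
With premise 7, O(serve_notice → sound_alarm), the K-axiom yields O(sound_alarm).
Premise 5 is O(not lock_door → not sound_alarm); contrapositively O(sound_alarm → lock_door). Since O(sound_alarm) holds, K gives O(lock_door).
With premise 3, O(lock_door → quarantine_host), the K-axiom yields O(quarantine_host).
The contrapositive of premise 12 (O(not reject_budget → not quarantine_host)) is O(quarantine_host → reject_budget), and O(quarantine_host) is already established, so O(reject_budget).
Premises 2, 4, 6, 8, 10, 13 do not contribute to this derivation.
So O(reject_budget) holds, i.e. F(not reject_budget). The claim follows.

Yes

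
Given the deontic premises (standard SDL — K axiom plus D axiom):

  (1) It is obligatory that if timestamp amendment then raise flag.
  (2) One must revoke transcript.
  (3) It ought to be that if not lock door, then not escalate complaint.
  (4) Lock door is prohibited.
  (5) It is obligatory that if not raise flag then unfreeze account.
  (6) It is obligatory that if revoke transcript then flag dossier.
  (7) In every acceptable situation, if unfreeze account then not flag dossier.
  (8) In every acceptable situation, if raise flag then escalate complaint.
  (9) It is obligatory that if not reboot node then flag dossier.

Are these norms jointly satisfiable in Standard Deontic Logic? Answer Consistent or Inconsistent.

Inconsistent

From premise 2 we have O(revoke_transcript).
With premise 6, O(revoke_transcript → flag_dossier), the K-axiom yields O(flag_dossier).
The contrapositive of premise 7 (O(unfreeze_account → ¬flag_dossier)) is O(flag_dossier → ¬unfreeze_account), and O(flag_dossier) is already established, so O(¬unfreeze_account).
Premise 5, O(¬raise_flag → unfreeze_account), contraposes to O(¬unfreeze_account → raise_flag); with O(¬unfreeze_account) we get O(raise_flag).
Applying K to premise 8 (O(raise_flag → escalate_complaint)) and O(raise_flag) yields O(escalate_complaint).
Premise 3, O(¬lock_door → ¬escalate_complaint), contraposes to O(escalate_complaint → lock_door); with O(escalate_complaint) we get O(lock_door).
But premise 4, F(lock_door), means O(¬lock_door).
We now have both O(lock_door) and O(¬lock_door) — lock_door is simultaneously obligatory and forbidden, violating the D-axiom.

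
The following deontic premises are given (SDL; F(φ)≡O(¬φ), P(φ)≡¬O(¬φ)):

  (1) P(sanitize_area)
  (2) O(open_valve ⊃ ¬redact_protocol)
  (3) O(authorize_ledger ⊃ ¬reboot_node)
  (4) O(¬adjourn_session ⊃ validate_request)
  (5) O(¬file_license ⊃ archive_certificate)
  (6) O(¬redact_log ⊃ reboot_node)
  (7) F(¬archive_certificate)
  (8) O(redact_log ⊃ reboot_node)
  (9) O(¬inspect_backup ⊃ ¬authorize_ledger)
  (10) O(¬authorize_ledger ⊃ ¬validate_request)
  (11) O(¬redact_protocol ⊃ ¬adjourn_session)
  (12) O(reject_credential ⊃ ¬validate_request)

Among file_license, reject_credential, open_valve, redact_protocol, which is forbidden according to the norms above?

open_valve

Premises 8 and 6 are O(redact_log ⊃ reboot_node) and O(¬redact_log ⊃ reboot_node); every ideal world satisfies redact_log or ¬redact_log, so in either case reboot_node holds — hence O(reboot_node).
The contrapositive of premise 3 (O(authorize_ledger ⊃ ¬reboot_node)) is O(reboot_node ⊃ ¬authorize_ledger), and O(reboot_node) is already established, so O(¬authorize_ledger).
Premise 10 is O(¬authorize_ledger ⊃ ¬validate_request); since O(¬authorize_ledger), deontic closure gives O(¬validate_request).
The contrapositive of premise 4 (O(¬adjourn_session ⊃ validate_request)) is O(¬validate_request ⊃ adjourn_session), and O(¬validate_request) is already established, so O(adjourn_session).
Premise 11 is O(¬redact_protocol ⊃ ¬adjourn_session); contrapositively O(adjourn_session ⊃ redact_protocol). Since O(adjourn_session) holds, K gives O(redact_protocol).
Premise 2 is O(open_valve ⊃ ¬redact_protocol); contrapositively O(redact_protocol ⊃ ¬open_valve). Since O(redact_protocol) holds, K gives O(¬open_valve).
So O(¬open_valve) holds, i.e. open_valve is forbidden. None of the other listed options is forbidden under the premises.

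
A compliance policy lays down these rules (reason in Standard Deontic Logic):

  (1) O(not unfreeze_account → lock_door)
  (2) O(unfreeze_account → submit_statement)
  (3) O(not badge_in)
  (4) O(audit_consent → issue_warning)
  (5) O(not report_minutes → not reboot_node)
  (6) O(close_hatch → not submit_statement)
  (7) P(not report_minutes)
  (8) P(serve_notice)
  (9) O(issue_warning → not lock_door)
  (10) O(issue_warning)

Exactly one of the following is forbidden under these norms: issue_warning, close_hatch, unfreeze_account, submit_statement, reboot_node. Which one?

close_hatch

From premise 10 we have O(issue_warning).
Premise 9 is O(issue_warning → not lock_door); since O(issue_warning), deontic closure gives O(not lock_door).
The contrapositive of premise 1 (O(not unfreeze_account → lock_door)) is O(not lock_door → unfreeze_account), and O(not lock_door) is already established, so O(unfreeze_account).
Premise 2 is O(unfreeze_account → submit_statement); since O(unfreeze_account), deontic closure gives O(submit_statement).
Premise 6 is O(close_hatch → not submit_statement); contrapositively O(submit_statement → not close_hatch). Since O(submit_statement) holds, K gives O(not close_hatch).
So O(not close_hatch) holds, i.e. close_hatch is forbidden. None of the other listed options is forbidden under the premises.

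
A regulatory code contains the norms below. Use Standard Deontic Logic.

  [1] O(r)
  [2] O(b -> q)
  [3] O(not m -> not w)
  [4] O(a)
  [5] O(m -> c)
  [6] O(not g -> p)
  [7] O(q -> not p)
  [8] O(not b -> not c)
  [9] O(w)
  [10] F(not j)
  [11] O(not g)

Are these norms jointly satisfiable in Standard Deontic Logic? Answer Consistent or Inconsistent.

Inconsistent

Premise 11 gives O(not g).
From O(not g) and premise 6, O(not g -> p), we obtain O(p).
Premise 7 is O(q -> not p); contrapositively O(p -> not q). Since O(p) holds, K gives O(not q).
Premise 2, O(b -> q), contraposes to O(not q -> not b); with O(not q) we get O(not b).
Applying K to premise 8 (O(not b -> not c)) and O(not b) yields O(not c).
Premise 5, O(m -> c), contraposes to O(not c -> not m); with O(not c) we get O(not m).
From O(not m) and premise 3, O(not m -> not w), we obtain O(not w).
Yet premise 9 states O(w).
We now have both O(not w) and O(w) — w is simultaneously obligatory and forbidden, violating the D-axiom.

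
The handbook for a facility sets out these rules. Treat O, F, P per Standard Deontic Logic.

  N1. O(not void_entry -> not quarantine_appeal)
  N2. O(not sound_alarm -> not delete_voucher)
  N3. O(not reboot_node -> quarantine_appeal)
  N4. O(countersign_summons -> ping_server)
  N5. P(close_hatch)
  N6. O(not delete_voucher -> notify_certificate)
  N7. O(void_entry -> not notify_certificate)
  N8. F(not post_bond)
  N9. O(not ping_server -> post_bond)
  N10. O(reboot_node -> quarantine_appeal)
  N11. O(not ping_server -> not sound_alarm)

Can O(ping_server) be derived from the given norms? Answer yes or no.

Premises 3 and 10 are O(not reboot_node -> quarantine_appeal) and O(reboot_node -> quarantine_appeal); every ideal world satisfies not reboot_node or reboot_node, so in either case quarantine_appeal holds — hence O(quarantine_appeal).
Premise 1, O(not void_entry -> not quarantine_appeal), contraposes to O(quarantine_appeal -> void_entry); with O(quarantine_appeal) we get O(void_entry).
Premise 7 is O(void_entry -> not notify_certificate); since O(void_entry), deontic closure gives O(not notify_certificate).
The contrapositive of premise 6 (O(not delete_voucher -> notify_certificate)) is O(not notify_certificate -> delete_voucher), and O(not notify_certificate) is already established, so O(delete_voucher).
The contrapositive of premise 2 (O(not sound_alarm -> not delete_voucher)) is O(delete_voucher -> sound_alarm), and O(delete_voucher) is already established, so O(sound_alarm).
Premise 11, O(not ping_server -> not sound_alarm), contraposes to O(sound_alarm -> ping_server); with O(sound_alarm) we get O(ping_server).
Premises 4, 5, 8, 9 do not contribute to this derivation.
So O(ping_server) follows.

Yes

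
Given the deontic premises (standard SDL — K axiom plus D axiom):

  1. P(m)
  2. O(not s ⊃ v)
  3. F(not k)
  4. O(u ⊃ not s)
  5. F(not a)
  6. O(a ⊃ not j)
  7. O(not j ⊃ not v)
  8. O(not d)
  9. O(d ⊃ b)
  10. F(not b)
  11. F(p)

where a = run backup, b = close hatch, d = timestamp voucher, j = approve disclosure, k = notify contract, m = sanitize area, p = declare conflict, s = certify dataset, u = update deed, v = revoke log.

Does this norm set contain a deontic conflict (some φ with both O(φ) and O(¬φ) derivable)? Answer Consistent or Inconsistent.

Premise 9 is O(d ⊃ b); even if O(b) held, inferring O(d) would be affirming the consequent — invalid.
So O(d) is not derivable, and the apparent clash with O(not d) does not arise.
A world satisfying every obligation exists (e.g. a=true, b=true, d=false, j=false, k=true, m=false, p=false, s=true, u=false, v=false); no atom is both obligatory and forbidden, so the set is consistent.

Consistent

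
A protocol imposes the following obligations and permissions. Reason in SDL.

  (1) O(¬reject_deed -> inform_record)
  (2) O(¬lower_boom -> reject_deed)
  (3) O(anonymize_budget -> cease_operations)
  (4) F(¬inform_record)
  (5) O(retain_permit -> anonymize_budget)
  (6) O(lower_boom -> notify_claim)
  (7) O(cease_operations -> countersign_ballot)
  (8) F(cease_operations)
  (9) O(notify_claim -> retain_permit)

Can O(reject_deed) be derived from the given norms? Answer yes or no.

Yes

Premise 8, F(cease_operations), is equivalent to O(¬cease_operations).
The contrapositive of premise 3 (O(anonymize_budget -> cease_operations)) is O(¬cease_operations -> ¬anonymize_budget), and O(¬cease_operations) is already established, so O(¬anonymize_budget).
The contrapositive of premise 5 (O(retain_permit -> anonymize_budget)) is O(¬anonymize_budget -> ¬retain_permit), and O(¬anonymize_budget) is already established, so O(¬retain_permit).
Premise 9, O(notify_claim -> retain_permit), contraposes to O(¬retain_permit -> ¬notify_claim); with O(¬retain_permit) we get O(¬notify_claim).
The contrapositive of premise 6 (O(lower_boom -> notify_claim)) is O(¬notify_claim -> ¬lower_boom), and O(¬notify_claim) is already established, so O(¬lower_boom).
With premise 2, O(¬lower_boom -> reject_deed), the K-axiom yields O(reject_deed).
Premises 1, 4, 7 do not contribute to this derivation.
So O(reject_deed) follows.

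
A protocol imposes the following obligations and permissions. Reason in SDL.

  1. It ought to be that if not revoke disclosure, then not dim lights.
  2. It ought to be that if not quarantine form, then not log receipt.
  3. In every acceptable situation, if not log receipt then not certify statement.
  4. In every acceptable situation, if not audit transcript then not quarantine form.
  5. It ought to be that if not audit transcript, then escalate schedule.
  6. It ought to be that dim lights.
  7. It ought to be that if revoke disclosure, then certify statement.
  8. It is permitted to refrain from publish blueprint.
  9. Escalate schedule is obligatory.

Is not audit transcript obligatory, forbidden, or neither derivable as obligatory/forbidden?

From premise 6 we have O(dim_lights).
Premise 1, O(¬revoke_disclosure → ¬dim_lights), contraposes to O(dim_lights → revoke_disclosure); with O(dim_lights) we get O(revoke_disclosure).
Premise 7 is O(revoke_disclosure → certify_statement); since O(revoke_disclosure), deontic closure gives O(certify_statement).
The contrapositive of premise 3 (O(¬log_receipt → ¬certify_statement)) is O(certify_statement → log_receipt), and O(certify_statement) is already established, so O(log_receipt).
The contrapositive of premise 2 (O(¬quarantine_form → ¬log_receipt)) is O(log_receipt → quarantine_form), and O(log_receipt) is already established, so O(quarantine_form).
Premise 4, O(¬audit_transcript → ¬quarantine_form), contraposes to O(quarantine_form → audit_transcript); with O(quarantine_form) we get O(audit_transcript).
Premises 5, 8, 9 do not contribute to this derivation.
Thus O(audit_transcript), which is F(¬audit_transcript): ¬audit_transcript is forbidden.

Forbidden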